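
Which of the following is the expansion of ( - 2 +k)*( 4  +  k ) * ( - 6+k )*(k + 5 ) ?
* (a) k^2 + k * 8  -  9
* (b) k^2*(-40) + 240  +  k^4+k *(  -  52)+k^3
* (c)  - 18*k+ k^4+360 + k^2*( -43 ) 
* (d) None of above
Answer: b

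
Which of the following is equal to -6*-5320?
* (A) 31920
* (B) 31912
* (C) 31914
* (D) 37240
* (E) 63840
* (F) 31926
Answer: A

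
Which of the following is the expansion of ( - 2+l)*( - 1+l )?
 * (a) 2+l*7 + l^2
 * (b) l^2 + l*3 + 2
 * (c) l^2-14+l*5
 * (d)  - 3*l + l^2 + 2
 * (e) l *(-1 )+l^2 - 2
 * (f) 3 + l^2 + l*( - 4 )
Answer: d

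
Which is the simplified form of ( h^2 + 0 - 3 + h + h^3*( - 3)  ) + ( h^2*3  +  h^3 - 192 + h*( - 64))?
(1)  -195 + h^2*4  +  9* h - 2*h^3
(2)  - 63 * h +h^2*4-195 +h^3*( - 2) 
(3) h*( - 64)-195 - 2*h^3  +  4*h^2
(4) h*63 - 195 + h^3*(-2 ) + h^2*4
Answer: 2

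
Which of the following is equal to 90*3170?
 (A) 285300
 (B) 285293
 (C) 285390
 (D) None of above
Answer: A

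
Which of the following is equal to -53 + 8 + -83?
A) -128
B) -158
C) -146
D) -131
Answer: A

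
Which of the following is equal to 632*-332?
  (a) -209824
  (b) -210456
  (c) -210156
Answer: a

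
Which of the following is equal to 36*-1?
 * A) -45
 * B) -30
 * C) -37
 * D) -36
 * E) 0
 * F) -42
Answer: D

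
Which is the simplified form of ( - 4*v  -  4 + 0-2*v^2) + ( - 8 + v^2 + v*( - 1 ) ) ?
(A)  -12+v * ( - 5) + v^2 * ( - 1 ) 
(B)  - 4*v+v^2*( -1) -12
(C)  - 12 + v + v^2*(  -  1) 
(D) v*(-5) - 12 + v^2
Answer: A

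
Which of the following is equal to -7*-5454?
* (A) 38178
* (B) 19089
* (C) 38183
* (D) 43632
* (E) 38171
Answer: A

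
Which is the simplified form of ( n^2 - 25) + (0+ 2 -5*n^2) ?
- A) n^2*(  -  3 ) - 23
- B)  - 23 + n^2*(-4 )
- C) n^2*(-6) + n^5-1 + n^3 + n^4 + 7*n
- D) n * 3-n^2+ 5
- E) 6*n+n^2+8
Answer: B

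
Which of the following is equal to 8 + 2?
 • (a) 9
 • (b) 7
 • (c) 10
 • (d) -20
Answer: c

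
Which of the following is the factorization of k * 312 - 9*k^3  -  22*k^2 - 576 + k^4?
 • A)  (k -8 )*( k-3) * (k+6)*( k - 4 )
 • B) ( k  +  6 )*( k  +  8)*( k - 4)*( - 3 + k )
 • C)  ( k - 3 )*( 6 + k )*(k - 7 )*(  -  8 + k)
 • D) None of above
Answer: A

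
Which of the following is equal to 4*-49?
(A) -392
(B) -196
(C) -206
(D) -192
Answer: B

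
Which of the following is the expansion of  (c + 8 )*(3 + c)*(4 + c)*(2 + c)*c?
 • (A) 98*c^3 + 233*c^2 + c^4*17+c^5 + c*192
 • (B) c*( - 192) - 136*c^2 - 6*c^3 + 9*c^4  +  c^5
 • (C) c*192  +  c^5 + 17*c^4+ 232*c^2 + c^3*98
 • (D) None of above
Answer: C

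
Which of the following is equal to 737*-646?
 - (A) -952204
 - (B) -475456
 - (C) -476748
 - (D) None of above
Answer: D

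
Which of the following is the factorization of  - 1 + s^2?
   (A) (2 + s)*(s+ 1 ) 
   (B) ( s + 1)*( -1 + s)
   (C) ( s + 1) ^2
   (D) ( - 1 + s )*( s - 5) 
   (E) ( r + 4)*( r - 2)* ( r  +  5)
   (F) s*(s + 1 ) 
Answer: B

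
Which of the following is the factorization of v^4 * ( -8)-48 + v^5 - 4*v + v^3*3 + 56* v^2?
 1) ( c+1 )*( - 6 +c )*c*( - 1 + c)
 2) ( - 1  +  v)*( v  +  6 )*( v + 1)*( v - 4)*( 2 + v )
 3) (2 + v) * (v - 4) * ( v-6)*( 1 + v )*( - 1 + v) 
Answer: 3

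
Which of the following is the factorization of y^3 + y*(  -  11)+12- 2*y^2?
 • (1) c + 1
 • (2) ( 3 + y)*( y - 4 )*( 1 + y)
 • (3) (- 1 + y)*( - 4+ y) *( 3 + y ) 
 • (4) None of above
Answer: 3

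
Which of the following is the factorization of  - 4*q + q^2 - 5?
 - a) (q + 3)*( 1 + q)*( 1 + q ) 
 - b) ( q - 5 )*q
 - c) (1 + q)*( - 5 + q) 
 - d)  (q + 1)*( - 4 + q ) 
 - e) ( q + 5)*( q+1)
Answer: c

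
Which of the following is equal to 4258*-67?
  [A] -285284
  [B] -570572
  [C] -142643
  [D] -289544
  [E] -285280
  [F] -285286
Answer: F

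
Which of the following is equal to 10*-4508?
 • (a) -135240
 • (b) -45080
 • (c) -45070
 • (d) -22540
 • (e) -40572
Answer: b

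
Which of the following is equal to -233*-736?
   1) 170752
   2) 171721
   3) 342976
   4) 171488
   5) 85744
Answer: 4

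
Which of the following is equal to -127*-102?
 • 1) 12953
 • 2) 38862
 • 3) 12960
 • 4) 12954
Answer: 4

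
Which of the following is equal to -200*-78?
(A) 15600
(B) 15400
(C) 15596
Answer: A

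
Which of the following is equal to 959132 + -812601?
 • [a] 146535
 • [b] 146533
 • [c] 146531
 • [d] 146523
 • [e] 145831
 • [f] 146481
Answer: c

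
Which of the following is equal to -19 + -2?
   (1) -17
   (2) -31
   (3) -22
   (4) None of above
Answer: 4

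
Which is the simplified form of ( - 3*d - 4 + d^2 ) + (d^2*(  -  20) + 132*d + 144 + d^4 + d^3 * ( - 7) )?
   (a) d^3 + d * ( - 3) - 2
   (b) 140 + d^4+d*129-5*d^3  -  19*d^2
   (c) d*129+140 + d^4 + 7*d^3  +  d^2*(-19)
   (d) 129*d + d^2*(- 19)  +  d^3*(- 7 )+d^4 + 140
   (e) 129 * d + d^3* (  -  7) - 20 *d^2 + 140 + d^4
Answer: d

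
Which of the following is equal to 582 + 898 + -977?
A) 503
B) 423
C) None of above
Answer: A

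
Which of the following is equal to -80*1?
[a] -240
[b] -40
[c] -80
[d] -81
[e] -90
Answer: c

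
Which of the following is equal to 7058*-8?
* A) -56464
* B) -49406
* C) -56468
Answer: A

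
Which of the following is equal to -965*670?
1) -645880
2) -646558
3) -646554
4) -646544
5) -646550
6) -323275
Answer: 5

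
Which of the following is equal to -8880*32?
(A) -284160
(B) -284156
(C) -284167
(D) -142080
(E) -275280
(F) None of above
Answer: A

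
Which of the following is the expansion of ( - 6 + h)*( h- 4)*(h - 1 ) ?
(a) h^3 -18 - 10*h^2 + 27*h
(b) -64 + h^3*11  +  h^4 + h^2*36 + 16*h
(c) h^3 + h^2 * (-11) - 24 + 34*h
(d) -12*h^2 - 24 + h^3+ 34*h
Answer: c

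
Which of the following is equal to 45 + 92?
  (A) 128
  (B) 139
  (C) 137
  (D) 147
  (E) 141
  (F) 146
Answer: C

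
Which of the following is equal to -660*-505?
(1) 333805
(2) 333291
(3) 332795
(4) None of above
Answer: 4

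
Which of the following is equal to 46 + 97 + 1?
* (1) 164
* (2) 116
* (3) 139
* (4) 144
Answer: 4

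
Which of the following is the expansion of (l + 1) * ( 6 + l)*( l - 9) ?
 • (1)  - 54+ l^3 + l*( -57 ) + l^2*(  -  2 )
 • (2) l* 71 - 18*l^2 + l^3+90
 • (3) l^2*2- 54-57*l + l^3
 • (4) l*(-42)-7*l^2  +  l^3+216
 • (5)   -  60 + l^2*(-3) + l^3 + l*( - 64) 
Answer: 1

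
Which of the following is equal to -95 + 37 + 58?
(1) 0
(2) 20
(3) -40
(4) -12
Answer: 1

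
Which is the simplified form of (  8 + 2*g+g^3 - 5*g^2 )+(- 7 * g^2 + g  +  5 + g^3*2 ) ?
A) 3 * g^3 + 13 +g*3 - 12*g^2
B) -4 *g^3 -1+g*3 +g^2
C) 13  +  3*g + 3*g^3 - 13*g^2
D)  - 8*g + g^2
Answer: A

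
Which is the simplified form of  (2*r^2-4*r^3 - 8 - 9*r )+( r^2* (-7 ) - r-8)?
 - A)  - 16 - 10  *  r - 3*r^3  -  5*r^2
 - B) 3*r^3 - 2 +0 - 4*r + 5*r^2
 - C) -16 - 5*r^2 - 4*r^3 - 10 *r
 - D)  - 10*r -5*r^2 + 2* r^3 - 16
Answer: C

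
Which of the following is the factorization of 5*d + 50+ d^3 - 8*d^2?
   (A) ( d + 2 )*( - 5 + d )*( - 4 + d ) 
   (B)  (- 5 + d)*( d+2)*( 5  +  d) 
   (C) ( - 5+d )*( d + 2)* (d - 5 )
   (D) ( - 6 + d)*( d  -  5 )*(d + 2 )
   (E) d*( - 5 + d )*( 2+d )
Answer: C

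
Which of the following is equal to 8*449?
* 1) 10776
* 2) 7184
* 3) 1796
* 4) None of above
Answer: 4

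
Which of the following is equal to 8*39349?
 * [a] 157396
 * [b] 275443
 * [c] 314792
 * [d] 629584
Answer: c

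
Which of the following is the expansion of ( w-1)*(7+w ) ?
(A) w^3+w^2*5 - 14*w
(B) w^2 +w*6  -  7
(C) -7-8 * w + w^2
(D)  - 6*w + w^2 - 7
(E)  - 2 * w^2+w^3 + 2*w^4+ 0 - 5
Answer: B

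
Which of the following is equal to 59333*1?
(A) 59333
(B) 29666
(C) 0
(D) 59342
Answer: A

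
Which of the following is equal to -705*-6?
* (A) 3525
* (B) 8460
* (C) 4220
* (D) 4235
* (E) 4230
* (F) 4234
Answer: E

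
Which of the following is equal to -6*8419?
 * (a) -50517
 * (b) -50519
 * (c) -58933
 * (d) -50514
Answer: d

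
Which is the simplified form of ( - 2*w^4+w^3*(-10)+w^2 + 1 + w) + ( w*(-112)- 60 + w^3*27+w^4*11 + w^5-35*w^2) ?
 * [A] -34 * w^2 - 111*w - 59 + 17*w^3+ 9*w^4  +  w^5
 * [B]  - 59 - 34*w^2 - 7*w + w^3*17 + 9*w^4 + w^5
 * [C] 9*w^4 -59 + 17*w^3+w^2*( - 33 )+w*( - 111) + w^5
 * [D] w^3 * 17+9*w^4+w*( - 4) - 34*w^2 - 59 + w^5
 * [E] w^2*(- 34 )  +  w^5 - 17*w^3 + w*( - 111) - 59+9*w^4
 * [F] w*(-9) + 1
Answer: A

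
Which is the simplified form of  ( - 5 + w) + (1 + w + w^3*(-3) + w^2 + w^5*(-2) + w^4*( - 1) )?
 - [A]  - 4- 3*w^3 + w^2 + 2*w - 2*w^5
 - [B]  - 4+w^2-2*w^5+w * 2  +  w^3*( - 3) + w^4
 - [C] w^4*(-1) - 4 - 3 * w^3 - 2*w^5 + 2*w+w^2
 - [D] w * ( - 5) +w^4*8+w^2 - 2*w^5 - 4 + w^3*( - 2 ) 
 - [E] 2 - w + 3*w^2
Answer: C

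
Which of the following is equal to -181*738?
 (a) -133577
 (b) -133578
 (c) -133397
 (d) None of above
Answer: b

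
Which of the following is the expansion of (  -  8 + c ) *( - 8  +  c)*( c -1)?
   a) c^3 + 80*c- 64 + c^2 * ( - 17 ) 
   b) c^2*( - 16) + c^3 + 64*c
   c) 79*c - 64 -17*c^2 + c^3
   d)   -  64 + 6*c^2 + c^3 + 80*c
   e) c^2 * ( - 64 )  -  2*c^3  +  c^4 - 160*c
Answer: a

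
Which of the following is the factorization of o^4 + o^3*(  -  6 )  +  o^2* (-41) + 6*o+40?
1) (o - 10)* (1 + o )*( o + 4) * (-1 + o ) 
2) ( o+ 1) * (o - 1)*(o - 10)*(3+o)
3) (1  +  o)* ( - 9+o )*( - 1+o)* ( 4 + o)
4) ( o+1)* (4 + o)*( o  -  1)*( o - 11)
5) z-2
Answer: 1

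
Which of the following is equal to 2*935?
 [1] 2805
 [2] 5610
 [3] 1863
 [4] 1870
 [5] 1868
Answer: 4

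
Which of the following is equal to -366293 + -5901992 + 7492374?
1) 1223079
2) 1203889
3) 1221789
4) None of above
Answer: 4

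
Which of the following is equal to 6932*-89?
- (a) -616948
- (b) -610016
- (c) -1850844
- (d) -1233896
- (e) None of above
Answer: a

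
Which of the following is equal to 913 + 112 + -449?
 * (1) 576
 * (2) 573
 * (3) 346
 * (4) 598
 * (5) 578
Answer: 1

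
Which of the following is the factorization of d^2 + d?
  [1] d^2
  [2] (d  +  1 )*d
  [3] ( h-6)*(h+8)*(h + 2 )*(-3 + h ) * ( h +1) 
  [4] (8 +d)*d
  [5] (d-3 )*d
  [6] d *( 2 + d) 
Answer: 2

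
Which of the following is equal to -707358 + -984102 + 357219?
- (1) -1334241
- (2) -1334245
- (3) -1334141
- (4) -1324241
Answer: 1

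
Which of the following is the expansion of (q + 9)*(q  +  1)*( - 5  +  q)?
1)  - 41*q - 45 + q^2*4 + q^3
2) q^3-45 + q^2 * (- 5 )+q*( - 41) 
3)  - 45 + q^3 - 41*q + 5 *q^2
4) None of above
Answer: 3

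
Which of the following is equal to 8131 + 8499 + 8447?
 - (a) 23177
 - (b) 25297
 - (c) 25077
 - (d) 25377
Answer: c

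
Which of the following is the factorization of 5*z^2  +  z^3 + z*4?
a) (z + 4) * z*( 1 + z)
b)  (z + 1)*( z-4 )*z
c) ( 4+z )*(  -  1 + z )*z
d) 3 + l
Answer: a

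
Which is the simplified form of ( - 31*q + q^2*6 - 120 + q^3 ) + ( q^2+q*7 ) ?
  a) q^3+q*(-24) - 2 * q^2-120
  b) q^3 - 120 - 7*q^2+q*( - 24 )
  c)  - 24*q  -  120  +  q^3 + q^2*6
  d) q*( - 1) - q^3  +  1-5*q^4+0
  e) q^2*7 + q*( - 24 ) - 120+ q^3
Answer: e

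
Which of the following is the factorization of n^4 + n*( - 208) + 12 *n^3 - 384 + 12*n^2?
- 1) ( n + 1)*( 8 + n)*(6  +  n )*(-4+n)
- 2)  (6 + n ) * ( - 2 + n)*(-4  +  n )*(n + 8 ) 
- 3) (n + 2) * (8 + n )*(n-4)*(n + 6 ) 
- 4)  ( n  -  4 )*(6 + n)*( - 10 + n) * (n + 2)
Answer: 3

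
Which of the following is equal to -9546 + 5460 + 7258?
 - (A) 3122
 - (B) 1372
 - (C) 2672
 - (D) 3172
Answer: D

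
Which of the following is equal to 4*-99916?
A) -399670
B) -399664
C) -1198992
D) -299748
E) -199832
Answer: B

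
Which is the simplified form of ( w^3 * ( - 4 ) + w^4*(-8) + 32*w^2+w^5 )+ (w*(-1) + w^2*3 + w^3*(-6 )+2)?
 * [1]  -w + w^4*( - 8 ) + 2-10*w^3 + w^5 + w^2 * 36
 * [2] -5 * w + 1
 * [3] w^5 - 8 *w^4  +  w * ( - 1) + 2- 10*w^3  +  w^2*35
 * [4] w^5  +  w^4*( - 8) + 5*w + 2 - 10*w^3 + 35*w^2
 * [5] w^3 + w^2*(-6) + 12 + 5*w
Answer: 3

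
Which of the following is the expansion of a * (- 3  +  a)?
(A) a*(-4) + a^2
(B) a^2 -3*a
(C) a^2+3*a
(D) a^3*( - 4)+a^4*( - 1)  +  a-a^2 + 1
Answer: B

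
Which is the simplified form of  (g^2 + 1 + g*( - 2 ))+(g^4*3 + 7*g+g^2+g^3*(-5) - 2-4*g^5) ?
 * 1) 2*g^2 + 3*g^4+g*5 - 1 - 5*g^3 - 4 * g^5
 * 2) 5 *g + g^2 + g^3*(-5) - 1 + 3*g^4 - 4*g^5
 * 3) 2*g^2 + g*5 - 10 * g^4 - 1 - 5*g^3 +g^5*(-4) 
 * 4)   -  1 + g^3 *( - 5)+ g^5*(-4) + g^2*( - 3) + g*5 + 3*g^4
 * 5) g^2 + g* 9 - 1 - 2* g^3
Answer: 1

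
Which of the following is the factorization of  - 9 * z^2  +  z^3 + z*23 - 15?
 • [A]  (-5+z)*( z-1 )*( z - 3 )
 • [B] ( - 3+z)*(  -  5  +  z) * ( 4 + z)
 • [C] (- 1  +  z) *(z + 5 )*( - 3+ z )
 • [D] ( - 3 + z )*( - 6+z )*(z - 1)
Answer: A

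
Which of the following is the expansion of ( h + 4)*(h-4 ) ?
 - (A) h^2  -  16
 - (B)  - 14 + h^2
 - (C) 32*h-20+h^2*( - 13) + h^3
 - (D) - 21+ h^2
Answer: A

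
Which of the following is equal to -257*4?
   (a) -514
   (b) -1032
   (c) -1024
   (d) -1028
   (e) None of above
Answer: d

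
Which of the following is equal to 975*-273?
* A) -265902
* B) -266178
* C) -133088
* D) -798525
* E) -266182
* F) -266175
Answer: F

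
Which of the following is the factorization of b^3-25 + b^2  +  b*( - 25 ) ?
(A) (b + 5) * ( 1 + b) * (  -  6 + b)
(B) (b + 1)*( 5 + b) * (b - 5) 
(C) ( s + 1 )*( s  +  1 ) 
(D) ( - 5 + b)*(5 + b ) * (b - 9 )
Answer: B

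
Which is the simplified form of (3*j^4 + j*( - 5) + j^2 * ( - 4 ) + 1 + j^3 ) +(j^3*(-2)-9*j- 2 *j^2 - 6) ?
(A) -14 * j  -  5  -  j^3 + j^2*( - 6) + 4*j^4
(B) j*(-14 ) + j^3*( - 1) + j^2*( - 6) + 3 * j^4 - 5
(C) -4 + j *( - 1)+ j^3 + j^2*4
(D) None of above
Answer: B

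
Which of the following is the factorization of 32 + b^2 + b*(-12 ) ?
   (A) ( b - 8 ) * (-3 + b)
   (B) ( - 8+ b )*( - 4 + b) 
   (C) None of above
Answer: B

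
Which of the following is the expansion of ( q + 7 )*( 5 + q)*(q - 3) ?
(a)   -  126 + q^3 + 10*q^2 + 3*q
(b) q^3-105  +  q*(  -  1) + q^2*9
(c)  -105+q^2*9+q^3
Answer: b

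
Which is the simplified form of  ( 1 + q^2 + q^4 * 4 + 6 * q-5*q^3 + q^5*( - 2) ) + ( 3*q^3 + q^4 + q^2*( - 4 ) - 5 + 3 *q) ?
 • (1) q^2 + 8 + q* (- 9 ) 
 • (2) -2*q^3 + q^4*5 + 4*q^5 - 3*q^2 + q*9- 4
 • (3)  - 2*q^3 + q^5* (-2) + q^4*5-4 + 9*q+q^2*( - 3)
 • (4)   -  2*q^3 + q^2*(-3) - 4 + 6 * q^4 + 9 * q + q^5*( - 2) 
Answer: 3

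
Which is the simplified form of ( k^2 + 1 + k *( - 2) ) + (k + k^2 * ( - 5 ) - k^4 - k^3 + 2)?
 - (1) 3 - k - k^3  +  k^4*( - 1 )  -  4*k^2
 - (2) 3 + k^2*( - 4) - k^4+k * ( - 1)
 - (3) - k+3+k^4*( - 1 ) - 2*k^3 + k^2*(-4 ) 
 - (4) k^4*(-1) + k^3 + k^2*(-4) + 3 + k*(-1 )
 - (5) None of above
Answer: 1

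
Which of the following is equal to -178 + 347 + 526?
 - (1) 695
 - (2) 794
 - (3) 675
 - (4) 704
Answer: 1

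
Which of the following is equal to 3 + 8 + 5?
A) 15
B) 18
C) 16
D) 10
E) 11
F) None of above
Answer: C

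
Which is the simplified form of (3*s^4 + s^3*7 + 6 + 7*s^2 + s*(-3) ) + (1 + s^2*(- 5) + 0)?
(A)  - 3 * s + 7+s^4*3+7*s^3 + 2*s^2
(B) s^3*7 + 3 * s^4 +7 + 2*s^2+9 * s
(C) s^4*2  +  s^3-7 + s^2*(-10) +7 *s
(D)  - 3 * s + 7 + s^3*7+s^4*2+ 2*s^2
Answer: A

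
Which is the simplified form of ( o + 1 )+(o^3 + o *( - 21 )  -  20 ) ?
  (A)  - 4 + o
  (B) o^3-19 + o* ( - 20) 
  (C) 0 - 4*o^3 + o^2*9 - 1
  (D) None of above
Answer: B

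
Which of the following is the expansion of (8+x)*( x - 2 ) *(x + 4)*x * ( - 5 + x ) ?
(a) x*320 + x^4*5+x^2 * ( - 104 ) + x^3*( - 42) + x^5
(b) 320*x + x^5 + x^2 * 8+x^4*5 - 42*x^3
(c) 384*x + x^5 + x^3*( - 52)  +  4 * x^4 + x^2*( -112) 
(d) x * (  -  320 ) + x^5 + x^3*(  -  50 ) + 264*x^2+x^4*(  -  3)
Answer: a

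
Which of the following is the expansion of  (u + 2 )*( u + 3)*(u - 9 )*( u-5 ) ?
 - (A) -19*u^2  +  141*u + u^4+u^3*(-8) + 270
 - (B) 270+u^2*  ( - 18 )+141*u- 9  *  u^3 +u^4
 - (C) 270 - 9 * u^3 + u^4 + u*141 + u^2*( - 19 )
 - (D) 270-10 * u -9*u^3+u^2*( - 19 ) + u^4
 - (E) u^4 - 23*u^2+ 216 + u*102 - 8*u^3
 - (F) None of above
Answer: C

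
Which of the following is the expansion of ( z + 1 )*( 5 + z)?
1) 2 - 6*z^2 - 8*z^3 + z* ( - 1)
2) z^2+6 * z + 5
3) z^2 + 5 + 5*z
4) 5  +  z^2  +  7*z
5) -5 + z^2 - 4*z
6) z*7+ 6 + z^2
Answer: 2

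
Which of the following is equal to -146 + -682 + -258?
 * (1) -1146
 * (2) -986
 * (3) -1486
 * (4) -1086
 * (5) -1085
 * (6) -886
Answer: 4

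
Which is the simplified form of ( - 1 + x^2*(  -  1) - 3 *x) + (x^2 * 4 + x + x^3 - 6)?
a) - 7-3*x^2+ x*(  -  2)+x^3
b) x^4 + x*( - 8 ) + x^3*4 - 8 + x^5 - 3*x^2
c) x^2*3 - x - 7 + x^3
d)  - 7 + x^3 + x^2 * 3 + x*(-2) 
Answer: d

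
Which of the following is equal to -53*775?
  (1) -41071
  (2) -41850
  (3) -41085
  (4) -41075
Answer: 4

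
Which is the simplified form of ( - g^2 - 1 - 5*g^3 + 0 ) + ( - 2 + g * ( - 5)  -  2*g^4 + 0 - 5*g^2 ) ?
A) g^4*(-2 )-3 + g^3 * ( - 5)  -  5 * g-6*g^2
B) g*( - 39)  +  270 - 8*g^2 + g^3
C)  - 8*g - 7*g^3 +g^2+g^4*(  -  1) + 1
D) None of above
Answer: A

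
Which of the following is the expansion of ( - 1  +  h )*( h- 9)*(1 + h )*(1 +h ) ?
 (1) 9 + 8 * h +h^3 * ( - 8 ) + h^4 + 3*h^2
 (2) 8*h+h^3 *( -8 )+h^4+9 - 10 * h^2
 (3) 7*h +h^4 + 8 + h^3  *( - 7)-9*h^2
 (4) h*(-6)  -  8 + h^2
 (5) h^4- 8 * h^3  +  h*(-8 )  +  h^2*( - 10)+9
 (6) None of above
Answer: 2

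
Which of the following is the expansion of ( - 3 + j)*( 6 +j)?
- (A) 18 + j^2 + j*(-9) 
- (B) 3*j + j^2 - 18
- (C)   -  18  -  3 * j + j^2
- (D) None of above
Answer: B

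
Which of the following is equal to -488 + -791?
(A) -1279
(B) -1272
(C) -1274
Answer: A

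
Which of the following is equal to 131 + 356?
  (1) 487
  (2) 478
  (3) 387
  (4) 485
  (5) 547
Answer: 1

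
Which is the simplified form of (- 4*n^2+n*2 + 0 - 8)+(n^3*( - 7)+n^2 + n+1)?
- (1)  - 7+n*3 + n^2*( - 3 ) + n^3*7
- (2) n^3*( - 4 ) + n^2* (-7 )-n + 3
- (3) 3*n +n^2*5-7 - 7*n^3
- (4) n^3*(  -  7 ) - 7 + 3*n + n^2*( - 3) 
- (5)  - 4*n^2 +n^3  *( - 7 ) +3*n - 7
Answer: 4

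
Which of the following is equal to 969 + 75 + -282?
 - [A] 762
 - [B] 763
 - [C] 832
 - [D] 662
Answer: A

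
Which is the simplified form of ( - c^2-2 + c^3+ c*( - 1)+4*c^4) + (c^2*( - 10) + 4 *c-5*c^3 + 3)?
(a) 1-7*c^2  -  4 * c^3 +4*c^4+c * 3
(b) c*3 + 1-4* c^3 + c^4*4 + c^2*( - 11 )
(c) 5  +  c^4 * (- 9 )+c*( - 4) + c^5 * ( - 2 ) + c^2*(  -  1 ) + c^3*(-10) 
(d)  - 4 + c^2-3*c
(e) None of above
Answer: b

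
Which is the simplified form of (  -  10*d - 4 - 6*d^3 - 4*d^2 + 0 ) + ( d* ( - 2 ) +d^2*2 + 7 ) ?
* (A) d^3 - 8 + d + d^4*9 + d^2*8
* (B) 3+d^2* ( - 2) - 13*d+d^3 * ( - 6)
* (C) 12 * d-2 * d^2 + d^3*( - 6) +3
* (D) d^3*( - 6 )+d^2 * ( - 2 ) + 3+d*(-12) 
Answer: D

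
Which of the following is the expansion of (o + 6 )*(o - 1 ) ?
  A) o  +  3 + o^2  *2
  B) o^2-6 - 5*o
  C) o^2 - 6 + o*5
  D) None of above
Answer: C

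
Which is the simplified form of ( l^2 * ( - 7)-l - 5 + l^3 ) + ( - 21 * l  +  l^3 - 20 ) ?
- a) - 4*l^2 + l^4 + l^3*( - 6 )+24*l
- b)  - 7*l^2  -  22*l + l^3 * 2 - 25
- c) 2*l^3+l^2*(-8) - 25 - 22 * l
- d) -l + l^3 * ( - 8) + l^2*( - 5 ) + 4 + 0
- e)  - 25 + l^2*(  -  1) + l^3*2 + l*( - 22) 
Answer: b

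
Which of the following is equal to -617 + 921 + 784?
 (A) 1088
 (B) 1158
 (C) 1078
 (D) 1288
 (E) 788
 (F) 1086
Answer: A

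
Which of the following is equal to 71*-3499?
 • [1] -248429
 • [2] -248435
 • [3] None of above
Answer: 1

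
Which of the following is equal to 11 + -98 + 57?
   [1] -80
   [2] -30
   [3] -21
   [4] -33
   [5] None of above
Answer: 2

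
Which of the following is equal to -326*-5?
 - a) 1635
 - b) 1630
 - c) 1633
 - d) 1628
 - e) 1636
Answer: b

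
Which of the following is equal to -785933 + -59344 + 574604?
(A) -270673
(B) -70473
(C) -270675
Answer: A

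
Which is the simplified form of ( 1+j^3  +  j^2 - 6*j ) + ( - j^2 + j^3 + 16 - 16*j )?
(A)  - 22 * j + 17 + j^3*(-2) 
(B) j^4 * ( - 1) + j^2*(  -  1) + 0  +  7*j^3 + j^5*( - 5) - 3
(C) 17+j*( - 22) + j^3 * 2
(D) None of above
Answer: C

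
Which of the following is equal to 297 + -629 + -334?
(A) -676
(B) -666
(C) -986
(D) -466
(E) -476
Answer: B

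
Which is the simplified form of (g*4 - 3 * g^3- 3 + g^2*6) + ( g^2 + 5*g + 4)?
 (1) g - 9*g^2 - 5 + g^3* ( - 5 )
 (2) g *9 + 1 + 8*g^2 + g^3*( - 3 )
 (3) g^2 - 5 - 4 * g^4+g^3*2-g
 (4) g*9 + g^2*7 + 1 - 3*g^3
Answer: 4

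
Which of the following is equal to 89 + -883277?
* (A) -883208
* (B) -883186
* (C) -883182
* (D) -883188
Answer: D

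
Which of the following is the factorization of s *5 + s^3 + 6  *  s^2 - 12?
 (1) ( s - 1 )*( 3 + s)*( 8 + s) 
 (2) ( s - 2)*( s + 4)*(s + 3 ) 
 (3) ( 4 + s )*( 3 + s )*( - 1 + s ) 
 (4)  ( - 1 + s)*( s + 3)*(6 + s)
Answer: 3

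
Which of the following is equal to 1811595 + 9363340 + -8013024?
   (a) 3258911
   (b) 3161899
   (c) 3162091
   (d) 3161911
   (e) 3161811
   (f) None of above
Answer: d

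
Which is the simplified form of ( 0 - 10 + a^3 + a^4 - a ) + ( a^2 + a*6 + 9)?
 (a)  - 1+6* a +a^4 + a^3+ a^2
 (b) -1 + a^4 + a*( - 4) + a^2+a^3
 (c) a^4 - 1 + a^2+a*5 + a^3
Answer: c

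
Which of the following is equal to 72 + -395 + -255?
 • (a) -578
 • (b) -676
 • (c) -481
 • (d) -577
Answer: a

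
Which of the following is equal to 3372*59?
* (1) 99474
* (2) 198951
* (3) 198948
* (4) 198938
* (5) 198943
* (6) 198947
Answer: 3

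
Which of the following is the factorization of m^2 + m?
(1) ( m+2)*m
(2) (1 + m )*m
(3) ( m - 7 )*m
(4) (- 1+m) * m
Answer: 2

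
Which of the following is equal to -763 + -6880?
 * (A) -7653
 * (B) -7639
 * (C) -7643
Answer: C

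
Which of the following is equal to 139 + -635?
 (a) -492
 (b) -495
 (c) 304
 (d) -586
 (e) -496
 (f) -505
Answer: e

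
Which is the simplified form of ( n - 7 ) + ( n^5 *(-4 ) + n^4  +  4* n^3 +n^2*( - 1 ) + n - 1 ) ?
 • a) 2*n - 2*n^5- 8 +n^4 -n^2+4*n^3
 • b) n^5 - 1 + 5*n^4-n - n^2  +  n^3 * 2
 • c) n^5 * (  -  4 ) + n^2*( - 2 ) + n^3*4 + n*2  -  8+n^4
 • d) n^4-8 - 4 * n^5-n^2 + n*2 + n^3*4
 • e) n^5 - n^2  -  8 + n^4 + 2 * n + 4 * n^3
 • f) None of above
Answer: d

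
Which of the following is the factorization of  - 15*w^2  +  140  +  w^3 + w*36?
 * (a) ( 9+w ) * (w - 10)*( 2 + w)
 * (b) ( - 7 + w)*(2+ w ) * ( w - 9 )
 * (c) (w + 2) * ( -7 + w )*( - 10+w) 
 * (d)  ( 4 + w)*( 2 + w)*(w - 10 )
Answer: c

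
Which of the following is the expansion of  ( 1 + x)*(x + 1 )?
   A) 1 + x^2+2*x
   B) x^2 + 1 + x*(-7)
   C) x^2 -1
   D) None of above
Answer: A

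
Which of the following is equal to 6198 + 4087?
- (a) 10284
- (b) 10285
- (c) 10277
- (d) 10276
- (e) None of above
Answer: b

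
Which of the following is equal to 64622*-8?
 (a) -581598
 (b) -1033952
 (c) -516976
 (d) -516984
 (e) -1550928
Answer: c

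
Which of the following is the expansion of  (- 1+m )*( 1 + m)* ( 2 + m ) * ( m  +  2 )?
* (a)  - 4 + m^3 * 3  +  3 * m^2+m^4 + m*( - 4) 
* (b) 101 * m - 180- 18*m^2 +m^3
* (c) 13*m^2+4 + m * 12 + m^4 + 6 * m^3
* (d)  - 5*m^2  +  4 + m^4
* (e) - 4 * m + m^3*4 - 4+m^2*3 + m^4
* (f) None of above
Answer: e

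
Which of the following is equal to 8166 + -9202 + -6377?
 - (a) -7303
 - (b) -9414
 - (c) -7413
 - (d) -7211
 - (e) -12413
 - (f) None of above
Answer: c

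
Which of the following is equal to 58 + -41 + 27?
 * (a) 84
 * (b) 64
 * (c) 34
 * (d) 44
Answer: d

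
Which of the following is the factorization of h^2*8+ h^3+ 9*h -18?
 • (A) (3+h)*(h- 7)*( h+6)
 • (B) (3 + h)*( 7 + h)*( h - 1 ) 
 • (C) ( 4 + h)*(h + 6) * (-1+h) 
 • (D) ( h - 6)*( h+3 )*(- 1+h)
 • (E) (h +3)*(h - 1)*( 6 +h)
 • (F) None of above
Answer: E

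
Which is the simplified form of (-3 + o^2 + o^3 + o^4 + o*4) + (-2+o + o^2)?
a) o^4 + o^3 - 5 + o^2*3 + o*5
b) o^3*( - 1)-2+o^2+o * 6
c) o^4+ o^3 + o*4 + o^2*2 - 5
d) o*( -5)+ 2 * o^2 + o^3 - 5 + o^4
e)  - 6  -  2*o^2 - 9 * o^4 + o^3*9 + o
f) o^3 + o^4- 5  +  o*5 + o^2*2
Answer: f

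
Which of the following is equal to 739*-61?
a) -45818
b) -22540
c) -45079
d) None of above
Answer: c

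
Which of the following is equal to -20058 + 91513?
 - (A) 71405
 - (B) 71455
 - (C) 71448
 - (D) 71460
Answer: B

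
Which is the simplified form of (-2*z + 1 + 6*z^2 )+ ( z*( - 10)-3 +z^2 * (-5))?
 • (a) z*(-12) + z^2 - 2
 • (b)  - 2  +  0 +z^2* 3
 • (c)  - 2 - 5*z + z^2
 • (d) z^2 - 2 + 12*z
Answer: a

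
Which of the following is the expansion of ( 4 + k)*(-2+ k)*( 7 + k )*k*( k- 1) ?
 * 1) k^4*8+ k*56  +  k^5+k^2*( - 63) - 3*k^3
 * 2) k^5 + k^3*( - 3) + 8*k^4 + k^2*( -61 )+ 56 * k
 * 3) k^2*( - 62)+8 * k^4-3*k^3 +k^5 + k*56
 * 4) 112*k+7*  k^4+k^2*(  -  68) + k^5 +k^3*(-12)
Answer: 3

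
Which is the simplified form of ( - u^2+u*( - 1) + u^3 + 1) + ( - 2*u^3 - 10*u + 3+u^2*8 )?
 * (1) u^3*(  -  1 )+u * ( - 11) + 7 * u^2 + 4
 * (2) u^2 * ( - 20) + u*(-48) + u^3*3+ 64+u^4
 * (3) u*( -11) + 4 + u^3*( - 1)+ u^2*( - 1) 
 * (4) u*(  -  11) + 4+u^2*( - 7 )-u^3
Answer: 1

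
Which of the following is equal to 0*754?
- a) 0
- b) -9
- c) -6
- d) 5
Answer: a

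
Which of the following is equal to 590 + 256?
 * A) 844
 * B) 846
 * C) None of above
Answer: B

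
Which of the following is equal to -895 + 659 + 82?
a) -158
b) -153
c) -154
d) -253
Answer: c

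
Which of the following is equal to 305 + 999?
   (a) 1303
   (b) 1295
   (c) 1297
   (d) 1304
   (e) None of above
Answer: d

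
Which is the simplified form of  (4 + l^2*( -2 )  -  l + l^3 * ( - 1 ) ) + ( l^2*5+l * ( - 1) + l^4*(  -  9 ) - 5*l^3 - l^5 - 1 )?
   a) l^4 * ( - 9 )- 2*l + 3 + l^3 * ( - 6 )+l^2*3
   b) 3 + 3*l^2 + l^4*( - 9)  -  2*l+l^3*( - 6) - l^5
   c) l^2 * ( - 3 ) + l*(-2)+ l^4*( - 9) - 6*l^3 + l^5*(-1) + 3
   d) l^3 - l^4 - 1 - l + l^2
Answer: b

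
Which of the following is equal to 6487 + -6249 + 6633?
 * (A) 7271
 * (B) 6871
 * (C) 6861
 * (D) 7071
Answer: B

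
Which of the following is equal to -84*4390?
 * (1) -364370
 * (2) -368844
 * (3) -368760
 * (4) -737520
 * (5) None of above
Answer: 3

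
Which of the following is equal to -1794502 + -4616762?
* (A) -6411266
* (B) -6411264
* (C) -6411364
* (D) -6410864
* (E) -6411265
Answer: B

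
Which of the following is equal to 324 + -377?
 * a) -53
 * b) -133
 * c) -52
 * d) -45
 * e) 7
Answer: a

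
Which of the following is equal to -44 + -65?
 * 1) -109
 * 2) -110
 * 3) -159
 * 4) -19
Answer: 1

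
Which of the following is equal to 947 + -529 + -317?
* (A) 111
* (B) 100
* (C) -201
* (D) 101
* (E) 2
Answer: D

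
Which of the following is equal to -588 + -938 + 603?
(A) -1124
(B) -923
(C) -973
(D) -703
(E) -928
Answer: B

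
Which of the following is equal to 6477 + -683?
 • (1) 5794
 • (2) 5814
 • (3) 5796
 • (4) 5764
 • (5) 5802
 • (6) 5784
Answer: 1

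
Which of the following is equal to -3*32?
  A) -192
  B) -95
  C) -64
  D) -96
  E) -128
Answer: D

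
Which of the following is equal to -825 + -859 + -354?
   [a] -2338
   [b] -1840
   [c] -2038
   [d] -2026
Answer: c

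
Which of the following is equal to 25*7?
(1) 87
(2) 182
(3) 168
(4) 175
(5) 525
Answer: 4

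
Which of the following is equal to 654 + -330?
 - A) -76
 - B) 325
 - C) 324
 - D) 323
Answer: C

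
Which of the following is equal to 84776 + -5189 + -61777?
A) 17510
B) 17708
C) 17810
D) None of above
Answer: C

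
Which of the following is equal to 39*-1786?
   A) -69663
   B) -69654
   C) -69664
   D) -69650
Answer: B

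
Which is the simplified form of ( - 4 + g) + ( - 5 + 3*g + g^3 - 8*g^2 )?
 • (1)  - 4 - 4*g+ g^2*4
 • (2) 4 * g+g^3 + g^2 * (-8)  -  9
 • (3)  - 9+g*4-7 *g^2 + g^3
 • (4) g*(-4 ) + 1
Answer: 2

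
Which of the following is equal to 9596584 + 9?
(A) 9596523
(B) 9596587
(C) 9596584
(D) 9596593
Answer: D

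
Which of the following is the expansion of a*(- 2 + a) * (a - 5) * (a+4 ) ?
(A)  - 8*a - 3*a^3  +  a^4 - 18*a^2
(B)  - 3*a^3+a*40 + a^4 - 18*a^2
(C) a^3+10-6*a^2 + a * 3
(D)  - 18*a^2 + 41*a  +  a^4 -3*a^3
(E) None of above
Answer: B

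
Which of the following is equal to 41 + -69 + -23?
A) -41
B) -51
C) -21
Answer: B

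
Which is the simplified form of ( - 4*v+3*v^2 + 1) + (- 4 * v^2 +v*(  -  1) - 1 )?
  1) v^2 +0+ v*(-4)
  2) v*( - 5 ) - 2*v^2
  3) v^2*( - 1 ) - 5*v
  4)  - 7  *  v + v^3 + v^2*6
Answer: 3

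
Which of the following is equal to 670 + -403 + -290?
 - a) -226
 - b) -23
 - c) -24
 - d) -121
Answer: b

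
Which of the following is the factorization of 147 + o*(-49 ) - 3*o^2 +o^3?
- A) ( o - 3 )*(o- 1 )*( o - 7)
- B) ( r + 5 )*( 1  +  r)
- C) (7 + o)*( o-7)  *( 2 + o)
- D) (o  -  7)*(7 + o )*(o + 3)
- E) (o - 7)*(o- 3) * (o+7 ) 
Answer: E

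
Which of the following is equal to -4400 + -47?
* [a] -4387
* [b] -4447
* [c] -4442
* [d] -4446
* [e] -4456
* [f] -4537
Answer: b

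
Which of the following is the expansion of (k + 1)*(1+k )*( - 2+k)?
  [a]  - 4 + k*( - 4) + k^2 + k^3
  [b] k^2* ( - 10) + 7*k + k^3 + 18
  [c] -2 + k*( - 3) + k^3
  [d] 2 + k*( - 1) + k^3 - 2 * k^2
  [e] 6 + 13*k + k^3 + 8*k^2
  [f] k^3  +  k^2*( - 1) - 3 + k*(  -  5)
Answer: c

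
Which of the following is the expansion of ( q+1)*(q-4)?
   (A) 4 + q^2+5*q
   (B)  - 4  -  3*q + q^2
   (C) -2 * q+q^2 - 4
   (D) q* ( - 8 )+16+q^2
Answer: B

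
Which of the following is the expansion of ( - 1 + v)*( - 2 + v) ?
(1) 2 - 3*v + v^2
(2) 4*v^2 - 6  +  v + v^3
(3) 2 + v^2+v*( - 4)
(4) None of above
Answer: 1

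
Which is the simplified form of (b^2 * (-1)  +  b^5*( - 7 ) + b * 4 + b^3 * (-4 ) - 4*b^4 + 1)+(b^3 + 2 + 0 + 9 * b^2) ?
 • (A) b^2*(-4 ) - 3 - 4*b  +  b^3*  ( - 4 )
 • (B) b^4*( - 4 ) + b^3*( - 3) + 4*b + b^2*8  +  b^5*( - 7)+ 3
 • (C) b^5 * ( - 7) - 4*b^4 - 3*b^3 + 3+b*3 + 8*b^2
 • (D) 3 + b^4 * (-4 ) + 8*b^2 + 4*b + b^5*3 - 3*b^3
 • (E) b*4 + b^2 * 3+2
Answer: B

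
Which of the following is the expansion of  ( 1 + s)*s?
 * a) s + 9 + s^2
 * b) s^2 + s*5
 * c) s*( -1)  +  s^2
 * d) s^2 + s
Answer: d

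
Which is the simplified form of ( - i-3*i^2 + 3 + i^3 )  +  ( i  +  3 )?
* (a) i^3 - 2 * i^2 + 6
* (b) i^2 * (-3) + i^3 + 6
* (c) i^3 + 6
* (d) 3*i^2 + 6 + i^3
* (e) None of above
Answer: b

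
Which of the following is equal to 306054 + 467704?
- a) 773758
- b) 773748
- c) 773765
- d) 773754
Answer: a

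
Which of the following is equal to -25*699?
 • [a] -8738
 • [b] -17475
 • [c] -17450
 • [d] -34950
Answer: b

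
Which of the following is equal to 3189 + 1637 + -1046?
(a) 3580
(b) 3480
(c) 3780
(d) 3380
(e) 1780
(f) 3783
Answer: c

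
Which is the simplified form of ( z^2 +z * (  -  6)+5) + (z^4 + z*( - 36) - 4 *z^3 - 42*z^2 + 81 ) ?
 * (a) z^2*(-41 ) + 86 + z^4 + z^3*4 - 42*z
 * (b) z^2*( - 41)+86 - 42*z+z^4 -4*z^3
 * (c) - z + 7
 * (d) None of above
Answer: b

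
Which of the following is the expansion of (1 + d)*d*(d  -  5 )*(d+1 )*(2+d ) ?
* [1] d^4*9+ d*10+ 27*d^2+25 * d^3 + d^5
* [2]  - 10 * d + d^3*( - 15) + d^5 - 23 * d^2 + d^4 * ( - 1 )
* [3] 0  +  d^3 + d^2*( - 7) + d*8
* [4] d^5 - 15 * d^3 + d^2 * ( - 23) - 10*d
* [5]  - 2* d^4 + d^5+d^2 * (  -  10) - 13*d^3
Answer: 2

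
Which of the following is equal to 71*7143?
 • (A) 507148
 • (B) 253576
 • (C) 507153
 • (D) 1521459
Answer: C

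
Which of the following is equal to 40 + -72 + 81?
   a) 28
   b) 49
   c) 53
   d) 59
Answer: b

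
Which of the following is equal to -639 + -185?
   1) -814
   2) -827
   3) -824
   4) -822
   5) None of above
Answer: 3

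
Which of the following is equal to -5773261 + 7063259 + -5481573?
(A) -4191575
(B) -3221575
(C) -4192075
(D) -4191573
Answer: A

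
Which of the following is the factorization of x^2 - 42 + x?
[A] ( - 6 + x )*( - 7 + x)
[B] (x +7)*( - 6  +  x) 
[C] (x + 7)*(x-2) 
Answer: B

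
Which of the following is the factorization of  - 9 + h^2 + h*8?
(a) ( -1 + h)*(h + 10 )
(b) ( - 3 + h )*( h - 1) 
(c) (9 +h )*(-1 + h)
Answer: c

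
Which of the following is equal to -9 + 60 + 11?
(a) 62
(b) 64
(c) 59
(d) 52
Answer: a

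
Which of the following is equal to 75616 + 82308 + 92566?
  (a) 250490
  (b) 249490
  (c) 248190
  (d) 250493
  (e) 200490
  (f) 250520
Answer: a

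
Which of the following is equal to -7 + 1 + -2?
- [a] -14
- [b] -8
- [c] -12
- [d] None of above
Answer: b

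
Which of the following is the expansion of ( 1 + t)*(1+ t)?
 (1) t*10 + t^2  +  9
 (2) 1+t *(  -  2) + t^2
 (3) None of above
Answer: 3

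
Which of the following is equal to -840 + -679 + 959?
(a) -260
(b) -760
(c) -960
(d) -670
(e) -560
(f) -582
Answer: e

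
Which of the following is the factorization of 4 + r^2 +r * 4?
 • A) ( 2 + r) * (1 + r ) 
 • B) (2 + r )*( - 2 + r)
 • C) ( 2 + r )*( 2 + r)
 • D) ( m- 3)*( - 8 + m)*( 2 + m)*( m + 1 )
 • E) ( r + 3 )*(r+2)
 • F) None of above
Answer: C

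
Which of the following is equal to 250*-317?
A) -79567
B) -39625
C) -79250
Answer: C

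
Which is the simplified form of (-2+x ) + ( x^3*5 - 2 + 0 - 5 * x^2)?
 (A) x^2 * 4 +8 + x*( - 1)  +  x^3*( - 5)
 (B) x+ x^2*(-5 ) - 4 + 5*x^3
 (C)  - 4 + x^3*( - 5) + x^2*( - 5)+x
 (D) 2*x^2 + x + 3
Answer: B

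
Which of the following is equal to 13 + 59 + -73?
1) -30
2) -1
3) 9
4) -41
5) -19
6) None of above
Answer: 2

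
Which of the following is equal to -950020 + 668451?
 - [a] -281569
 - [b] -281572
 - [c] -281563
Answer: a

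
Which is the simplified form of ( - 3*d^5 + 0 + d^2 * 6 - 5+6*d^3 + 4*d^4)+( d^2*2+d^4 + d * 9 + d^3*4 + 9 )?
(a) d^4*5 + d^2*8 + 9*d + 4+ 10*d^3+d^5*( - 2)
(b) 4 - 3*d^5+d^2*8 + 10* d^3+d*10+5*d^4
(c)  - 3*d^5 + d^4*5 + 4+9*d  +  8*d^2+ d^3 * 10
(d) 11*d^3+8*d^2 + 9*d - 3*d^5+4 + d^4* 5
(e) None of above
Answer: c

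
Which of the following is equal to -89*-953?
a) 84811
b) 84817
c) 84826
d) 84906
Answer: b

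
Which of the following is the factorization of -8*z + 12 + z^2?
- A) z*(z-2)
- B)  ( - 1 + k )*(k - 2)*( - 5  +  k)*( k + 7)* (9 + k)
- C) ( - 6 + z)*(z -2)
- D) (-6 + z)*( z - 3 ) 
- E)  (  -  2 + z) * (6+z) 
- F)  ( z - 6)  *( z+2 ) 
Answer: C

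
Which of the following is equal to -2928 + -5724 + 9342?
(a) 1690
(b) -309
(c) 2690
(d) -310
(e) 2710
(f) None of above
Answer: f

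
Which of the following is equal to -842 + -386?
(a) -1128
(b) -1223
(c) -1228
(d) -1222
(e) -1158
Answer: c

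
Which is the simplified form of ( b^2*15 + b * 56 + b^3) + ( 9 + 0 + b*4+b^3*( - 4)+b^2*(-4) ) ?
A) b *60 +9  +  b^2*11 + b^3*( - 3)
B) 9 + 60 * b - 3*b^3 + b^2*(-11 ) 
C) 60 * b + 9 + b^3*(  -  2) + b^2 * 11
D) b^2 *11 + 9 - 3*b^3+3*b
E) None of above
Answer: A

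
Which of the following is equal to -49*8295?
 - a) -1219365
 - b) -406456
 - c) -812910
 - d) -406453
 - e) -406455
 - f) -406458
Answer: e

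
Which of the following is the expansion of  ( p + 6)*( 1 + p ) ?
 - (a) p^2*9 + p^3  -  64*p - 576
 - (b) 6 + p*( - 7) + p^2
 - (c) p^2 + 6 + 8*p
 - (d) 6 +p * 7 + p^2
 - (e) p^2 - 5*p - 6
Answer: d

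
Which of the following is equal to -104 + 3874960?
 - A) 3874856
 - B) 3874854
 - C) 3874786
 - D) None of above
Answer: A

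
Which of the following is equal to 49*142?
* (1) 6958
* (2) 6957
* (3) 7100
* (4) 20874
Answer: 1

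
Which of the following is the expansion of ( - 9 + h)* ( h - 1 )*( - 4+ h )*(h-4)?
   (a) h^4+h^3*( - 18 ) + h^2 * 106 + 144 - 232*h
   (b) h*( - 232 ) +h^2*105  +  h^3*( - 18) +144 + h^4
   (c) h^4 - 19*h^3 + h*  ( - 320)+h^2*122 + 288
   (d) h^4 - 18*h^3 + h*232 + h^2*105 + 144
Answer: b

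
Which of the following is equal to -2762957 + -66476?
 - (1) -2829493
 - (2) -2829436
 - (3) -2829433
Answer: 3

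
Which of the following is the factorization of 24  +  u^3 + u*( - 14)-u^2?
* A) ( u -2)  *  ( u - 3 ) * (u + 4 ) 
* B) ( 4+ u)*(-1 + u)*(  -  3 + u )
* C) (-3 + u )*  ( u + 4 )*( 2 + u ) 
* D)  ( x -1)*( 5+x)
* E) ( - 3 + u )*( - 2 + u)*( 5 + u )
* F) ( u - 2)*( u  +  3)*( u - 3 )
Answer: A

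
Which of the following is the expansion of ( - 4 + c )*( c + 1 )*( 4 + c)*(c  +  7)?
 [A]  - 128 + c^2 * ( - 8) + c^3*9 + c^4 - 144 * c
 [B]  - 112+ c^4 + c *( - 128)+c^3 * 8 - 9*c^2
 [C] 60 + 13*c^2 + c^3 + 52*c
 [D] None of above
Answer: B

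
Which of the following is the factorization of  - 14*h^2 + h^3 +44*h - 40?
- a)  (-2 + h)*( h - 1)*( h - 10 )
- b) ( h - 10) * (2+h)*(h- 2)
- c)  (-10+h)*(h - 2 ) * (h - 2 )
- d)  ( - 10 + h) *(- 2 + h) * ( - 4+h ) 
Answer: c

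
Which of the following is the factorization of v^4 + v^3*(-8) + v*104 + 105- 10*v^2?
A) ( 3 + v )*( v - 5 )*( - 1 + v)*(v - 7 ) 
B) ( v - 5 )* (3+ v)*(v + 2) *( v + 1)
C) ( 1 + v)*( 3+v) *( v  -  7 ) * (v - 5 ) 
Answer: C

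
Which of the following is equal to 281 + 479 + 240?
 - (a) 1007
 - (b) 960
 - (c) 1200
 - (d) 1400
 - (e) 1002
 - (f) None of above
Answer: f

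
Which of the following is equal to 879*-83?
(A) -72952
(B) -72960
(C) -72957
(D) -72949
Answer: C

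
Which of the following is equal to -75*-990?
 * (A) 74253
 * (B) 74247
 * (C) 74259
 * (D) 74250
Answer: D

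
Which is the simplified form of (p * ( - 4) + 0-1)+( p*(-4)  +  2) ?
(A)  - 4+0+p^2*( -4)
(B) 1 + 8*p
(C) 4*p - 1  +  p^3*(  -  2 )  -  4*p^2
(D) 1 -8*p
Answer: D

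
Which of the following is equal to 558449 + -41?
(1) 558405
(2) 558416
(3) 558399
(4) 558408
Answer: 4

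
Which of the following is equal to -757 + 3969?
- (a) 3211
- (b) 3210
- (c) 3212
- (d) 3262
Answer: c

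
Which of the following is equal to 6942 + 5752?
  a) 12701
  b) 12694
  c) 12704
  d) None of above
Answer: b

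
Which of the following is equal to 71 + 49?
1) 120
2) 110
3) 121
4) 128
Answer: 1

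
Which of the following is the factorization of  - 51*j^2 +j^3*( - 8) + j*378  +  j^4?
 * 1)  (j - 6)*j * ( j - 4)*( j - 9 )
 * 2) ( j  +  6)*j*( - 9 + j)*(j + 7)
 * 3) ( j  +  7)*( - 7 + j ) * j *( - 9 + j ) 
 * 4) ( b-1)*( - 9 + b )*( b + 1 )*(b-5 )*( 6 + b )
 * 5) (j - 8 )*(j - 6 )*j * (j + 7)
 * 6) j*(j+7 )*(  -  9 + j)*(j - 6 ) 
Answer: 6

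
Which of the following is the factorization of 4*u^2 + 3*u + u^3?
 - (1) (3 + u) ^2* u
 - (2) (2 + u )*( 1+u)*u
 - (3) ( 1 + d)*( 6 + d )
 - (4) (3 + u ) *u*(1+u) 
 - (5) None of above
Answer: 4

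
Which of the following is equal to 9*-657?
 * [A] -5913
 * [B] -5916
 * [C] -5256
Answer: A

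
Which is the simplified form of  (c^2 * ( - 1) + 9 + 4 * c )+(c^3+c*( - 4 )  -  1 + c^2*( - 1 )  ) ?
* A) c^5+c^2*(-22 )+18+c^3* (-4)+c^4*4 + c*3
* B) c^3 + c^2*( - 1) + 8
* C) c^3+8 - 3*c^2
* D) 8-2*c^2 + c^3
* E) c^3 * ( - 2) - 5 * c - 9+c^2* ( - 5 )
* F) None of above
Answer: D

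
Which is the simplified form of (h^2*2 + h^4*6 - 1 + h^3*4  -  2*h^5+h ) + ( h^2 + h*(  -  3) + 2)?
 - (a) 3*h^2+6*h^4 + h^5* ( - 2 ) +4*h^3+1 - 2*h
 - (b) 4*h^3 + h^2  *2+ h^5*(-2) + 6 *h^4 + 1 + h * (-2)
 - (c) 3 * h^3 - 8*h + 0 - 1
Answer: a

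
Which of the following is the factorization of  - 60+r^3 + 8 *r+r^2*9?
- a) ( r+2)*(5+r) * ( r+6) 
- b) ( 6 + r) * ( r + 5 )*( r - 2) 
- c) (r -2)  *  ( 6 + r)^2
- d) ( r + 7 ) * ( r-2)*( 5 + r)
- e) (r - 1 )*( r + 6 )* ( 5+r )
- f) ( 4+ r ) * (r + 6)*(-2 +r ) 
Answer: b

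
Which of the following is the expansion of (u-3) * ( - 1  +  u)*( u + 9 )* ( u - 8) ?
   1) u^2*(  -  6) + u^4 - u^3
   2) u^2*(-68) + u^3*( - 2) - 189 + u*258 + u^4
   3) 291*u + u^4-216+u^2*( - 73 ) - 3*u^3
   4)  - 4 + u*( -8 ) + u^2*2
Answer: 3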